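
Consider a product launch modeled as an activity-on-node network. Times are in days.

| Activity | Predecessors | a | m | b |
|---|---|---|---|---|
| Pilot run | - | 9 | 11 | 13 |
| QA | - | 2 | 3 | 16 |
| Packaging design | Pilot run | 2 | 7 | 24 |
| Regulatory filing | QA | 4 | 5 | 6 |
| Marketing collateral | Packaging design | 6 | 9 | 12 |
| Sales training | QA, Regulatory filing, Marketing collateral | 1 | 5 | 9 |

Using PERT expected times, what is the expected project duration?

te_Pilot run = (9 + 4·11 + 13)/6 = 66/6 = 11
te_QA = (2 + 4·3 + 16)/6 = 30/6 = 5
te_Packaging design = (2 + 4·7 + 24)/6 = 54/6 = 9
te_Regulatory filing = (4 + 4·5 + 6)/6 = 30/6 = 5
te_Marketing collateral = (6 + 4·9 + 12)/6 = 54/6 = 9
te_Sales training = (1 + 4·5 + 9)/6 = 30/6 = 5

Forward pass:
ES_Pilot run = 0; EF_Pilot run = 11
ES_QA = 0; EF_QA = 5
ES_Packaging design = 11; EF_Packaging design = 11+9 = 20
ES_Regulatory filing = 5; EF_Regulatory filing = 5+5 = 10
ES_Marketing collateral = 20; EF_Marketing collateral = 20+9 = 29
ES_Sales training = max(EF_QA=5, EF_Regulatory filing=10, EF_Marketing collateral=29) = 29; EF_Sales training = 29+5 = 34
Expected project duration μ = 34 days. Critical path: Pilot run → Packaging design → Marketing collateral → Sales training.

34 days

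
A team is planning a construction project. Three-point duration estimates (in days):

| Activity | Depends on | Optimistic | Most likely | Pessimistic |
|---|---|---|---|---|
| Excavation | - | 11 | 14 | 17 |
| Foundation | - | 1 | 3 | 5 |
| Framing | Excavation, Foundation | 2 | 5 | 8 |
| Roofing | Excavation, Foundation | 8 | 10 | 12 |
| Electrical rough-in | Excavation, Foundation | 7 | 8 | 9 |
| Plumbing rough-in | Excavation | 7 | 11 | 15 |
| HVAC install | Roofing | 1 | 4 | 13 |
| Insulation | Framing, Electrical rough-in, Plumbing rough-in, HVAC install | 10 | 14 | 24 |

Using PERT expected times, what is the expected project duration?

te_Excavation = (11 + 4·14 + 17)/6 = 84/6 = 14
te_Foundation = (1 + 4·3 + 5)/6 = 18/6 = 3
te_Framing = (2 + 4·5 + 8)/6 = 30/6 = 5
te_Roofing = (8 + 4·10 + 12)/6 = 60/6 = 10
te_Electrical rough-in = (7 + 4·8 + 9)/6 = 48/6 = 8
te_Plumbing rough-in = (7 + 4·11 + 15)/6 = 66/6 = 11
te_HVAC install = (1 + 4·4 + 13)/6 = 30/6 = 5
te_Insulation = (10 + 4·14 + 24)/6 = 90/6 = 15

Forward pass:
ES_Excavation = 0; EF_Excavation = 14
ES_Foundation = 0; EF_Foundation = 3
ES_Framing = max(EF_Excavation=14, EF_Foundation=3) = 14; EF_Framing = 14+5 = 19
ES_Roofing = max(EF_Excavation=14, EF_Foundation=3) = 14; EF_Roofing = 14+10 = 24
ES_Electrical rough-in = max(EF_Excavation=14, EF_Foundation=3) = 14; EF_Electrical rough-in = 14+8 = 22
ES_Plumbing rough-in = 14; EF_Plumbing rough-in = 14+11 = 25
ES_HVAC install = 24; EF_HVAC install = 24+5 = 29
ES_Insulation = max(EF_Framing=19, EF_Electrical rough-in=22, EF_Plumbing rough-in=25, EF_HVAC install=29) = 29; EF_Insulation = 29+15 = 44
Expected project duration μ = 44 days. Critical path: Excavation → Roofing → HVAC install → Insulation.

44 days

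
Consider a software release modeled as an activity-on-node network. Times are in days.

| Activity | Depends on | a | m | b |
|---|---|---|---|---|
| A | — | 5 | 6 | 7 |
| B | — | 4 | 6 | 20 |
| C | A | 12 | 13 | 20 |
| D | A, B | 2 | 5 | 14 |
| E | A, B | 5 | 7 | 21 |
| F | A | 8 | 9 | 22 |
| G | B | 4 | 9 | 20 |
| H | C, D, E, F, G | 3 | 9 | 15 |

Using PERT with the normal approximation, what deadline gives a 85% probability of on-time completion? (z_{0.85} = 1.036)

te_A = (5 + 4·6 + 7)/6 = 36/6 = 6; σ²_A = ((7−5)/6)² = 0.111
te_B = (4 + 4·6 + 20)/6 = 48/6 = 8; σ²_B = ((20−4)/6)² = 7.111
te_C = (12 + 4·13 + 20)/6 = 84/6 = 14; σ²_C = ((20−12)/6)² = 1.778
te_D = (2 + 4·5 + 14)/6 = 36/6 = 6; σ²_D = ((14−2)/6)² = 4.000
te_E = (5 + 4·7 + 21)/6 = 54/6 = 9; σ²_E = ((21−5)/6)² = 7.111
te_F = (8 + 4·9 + 22)/6 = 66/6 = 11; σ²_F = ((22−8)/6)² = 5.444
te_G = (4 + 4·9 + 20)/6 = 60/6 = 10; σ²_G = ((20−4)/6)² = 7.111
te_H = (3 + 4·9 + 15)/6 = 54/6 = 9; σ²_H = ((15−3)/6)² = 4.000

Forward pass:
ES_A = 0; EF_A = 6
ES_B = 0; EF_B = 8
ES_C = 6; EF_C = 6+14 = 20
ES_D = max(EF_A=6, EF_B=8) = 8; EF_D = 8+6 = 14
ES_E = max(EF_A=6, EF_B=8) = 8; EF_E = 8+9 = 17
ES_F = 6; EF_F = 6+11 = 17
ES_G = 8; EF_G = 8+10 = 18
ES_H = max(EF_C=20, EF_D=14, EF_E=17, EF_F=17, EF_G=18) = 20; EF_H = 20+9 = 29
Expected project duration μ = 29 days. Critical path: A → C → H.

Variance along critical path = 0.111 + 1.778 + 4.000 = 5.889; σ = 2.427 days.
D = μ + z·σ = 29 + 1.036·2.427 = 31.5 days

31.5 days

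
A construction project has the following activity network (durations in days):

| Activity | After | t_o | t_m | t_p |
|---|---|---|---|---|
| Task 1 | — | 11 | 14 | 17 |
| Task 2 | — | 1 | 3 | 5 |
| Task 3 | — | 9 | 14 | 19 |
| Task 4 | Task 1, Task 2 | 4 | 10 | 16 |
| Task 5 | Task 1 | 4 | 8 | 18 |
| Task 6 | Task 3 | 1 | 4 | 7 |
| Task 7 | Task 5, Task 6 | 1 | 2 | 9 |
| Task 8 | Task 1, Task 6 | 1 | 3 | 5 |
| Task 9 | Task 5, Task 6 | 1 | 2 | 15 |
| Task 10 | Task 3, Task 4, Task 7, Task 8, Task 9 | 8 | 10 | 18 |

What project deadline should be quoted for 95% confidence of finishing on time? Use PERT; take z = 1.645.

te_Task 1 = (11 + 4·14 + 17)/6 = 84/6 = 14; σ²_Task 1 = ((17−11)/6)² = 1.000
te_Task 2 = (1 + 4·3 + 5)/6 = 18/6 = 3; σ²_Task 2 = ((5−1)/6)² = 0.444
te_Task 3 = (9 + 4·14 + 19)/6 = 84/6 = 14; σ²_Task 3 = ((19−9)/6)² = 2.778
te_Task 4 = (4 + 4·10 + 16)/6 = 60/6 = 10; σ²_Task 4 = ((16−4)/6)² = 4.000
te_Task 5 = (4 + 4·8 + 18)/6 = 54/6 = 9; σ²_Task 5 = ((18−4)/6)² = 5.444
te_Task 6 = (1 + 4·4 + 7)/6 = 24/6 = 4; σ²_Task 6 = ((7−1)/6)² = 1.000
te_Task 7 = (1 + 4·2 + 9)/6 = 18/6 = 3; σ²_Task 7 = ((9−1)/6)² = 1.778
te_Task 8 = (1 + 4·3 + 5)/6 = 18/6 = 3; σ²_Task 8 = ((5−1)/6)² = 0.444
te_Task 9 = (1 + 4·2 + 15)/6 = 24/6 = 4; σ²_Task 9 = ((15−1)/6)² = 5.444
te_Task 10 = (8 + 4·10 + 18)/6 = 66/6 = 11; σ²_Task 10 = ((18−8)/6)² = 2.778

Forward pass:
ES_Task 1 = 0; EF_Task 1 = 14
ES_Task 2 = 0; EF_Task 2 = 3
ES_Task 3 = 0; EF_Task 3 = 14
ES_Task 4 = max(EF_Task 1=14, EF_Task 2=3) = 14; EF_Task 4 = 14+10 = 24
ES_Task 5 = 14; EF_Task 5 = 14+9 = 23
ES_Task 6 = 14; EF_Task 6 = 14+4 = 18
ES_Task 7 = max(EF_Task 5=23, EF_Task 6=18) = 23; EF_Task 7 = 23+3 = 26
ES_Task 8 = max(EF_Task 1=14, EF_Task 6=18) = 18; EF_Task 8 = 18+3 = 21
ES_Task 9 = max(EF_Task 5=23, EF_Task 6=18) = 23; EF_Task 9 = 23+4 = 27
ES_Task 10 = max(EF_Task 3=14, EF_Task 4=24, EF_Task 7=26, EF_Task 8=21, EF_Task 9=27) = 27; EF_Task 10 = 27+11 = 38
Expected project duration μ = 38 days. Critical path: Task 1 → Task 5 → Task 9 → Task 10.

Variance along critical path = 1.000 + 5.444 + 5.444 + 2.778 = 14.667; σ = 3.830 days.
D = μ + z·σ = 38 + 1.645·3.830 = 44.3 days

44.3 days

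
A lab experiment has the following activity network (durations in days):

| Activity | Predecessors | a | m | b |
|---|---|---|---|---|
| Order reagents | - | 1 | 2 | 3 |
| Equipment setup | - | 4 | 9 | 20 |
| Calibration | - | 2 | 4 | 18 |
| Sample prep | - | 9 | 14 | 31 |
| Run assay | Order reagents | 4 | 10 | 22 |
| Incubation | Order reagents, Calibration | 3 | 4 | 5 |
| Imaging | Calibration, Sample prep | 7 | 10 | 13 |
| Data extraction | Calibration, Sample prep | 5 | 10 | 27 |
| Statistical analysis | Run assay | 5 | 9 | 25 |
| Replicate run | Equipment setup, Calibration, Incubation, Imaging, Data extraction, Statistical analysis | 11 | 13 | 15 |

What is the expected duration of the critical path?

41 days

te_Order reagents = (1 + 4·2 + 3)/6 = 12/6 = 2
te_Equipment setup = (4 + 4·9 + 20)/6 = 60/6 = 10
te_Calibration = (2 + 4·4 + 18)/6 = 36/6 = 6
te_Sample prep = (9 + 4·14 + 31)/6 = 96/6 = 16
te_Run assay = (4 + 4·10 + 22)/6 = 66/6 = 11
te_Incubation = (3 + 4·4 + 5)/6 = 24/6 = 4
te_Imaging = (7 + 4·10 + 13)/6 = 60/6 = 10
te_Data extraction = (5 + 4·10 + 27)/6 = 72/6 = 12
te_Statistical analysis = (5 + 4·9 + 25)/6 = 66/6 = 11
te_Replicate run = (11 + 4·13 + 15)/6 = 78/6 = 13

Forward pass:
ES_Order reagents = 0; EF_Order reagents = 2
ES_Equipment setup = 0; EF_Equipment setup = 10
ES_Calibration = 0; EF_Calibration = 6
ES_Sample prep = 0; EF_Sample prep = 16
ES_Run assay = 2; EF_Run assay = 2+11 = 13
ES_Incubation = max(EF_Order reagents=2, EF_Calibration=6) = 6; EF_Incubation = 6+4 = 10
ES_Imaging = max(EF_Calibration=6, EF_Sample prep=16) = 16; EF_Imaging = 16+10 = 26
ES_Data extraction = max(EF_Calibration=6, EF_Sample prep=16) = 16; EF_Data extraction = 16+12 = 28
ES_Statistical analysis = 13; EF_Statistical analysis = 13+11 = 24
ES_Replicate run = max(EF_Equipment setup=10, EF_Calibration=6, EF_Incubation=10, EF_Imaging=26, EF_Data extraction=28, EF_Statistical analysis=24) = 28; EF_Replicate run = 28+13 = 41
Expected project duration μ = 41 days. Critical path: Sample prep → Data extraction → Replicate run.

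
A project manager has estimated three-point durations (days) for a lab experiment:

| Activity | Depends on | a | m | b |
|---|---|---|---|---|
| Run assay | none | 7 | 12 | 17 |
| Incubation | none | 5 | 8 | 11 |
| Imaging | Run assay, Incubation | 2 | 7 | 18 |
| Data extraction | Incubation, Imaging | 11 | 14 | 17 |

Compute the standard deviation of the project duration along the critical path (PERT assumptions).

3.30 days

te_Run assay = (7 + 4·12 + 17)/6 = 72/6 = 12; σ²_Run assay = ((17−7)/6)² = 2.778
te_Incubation = (5 + 4·8 + 11)/6 = 48/6 = 8; σ²_Incubation = ((11−5)/6)² = 1.000
te_Imaging = (2 + 4·7 + 18)/6 = 48/6 = 8; σ²_Imaging = ((18−2)/6)² = 7.111
te_Data extraction = (11 + 4·14 + 17)/6 = 84/6 = 14; σ²_Data extraction = ((17−11)/6)² = 1.000

Forward pass:
ES_Run assay = 0; EF_Run assay = 12
ES_Incubation = 0; EF_Incubation = 8
ES_Imaging = max(EF_Run assay=12, EF_Incubation=8) = 12; EF_Imaging = 12+8 = 20
ES_Data extraction = max(EF_Incubation=8, EF_Imaging=20) = 20; EF_Data extraction = 20+14 = 34
Expected project duration μ = 34 days. Critical path: Run assay → Imaging → Data extraction.

Variance along critical path = 2.778 + 7.111 + 1.000 = 10.889
σ = √10.889 = 3.300 days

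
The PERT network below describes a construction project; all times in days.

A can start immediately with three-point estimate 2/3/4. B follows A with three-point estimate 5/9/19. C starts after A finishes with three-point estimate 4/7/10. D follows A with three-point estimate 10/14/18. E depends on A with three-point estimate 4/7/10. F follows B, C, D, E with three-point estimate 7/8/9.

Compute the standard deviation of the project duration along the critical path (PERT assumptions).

1.41 days

te_A = (2 + 4·3 + 4)/6 = 18/6 = 3; σ²_A = ((4−2)/6)² = 0.111
te_B = (5 + 4·9 + 19)/6 = 60/6 = 10; σ²_B = ((19−5)/6)² = 5.444
te_C = (4 + 4·7 + 10)/6 = 42/6 = 7; σ²_C = ((10−4)/6)² = 1.000
te_D = (10 + 4·14 + 18)/6 = 84/6 = 14; σ²_D = ((18−10)/6)² = 1.778
te_E = (4 + 4·7 + 10)/6 = 42/6 = 7; σ²_E = ((10−4)/6)² = 1.000
te_F = (7 + 4·8 + 9)/6 = 48/6 = 8; σ²_F = ((9−7)/6)² = 0.111

Forward pass:
ES_A = 0; EF_A = 3
ES_B = 3; EF_B = 3+10 = 13
ES_C = 3; EF_C = 3+7 = 10
ES_D = 3; EF_D = 3+14 = 17
ES_E = 3; EF_E = 3+7 = 10
ES_F = max(EF_B=13, EF_C=10, EF_D=17, EF_E=10) = 17; EF_F = 17+8 = 25
Expected project duration μ = 25 days. Critical path: A → D → F.

Variance along critical path = 0.111 + 1.778 + 0.111 = 2.000
σ = √2.000 = 1.414 days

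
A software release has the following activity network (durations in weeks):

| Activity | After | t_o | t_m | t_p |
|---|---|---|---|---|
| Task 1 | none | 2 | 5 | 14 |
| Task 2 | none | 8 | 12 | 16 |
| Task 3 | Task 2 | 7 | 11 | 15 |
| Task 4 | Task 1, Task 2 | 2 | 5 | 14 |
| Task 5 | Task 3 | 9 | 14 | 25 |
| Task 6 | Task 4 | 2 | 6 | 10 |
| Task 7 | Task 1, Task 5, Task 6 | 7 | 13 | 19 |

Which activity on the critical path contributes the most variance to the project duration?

Task 5

te_Task 1 = (2 + 4·5 + 14)/6 = 36/6 = 6; σ²_Task 1 = ((14−2)/6)² = 4.000
te_Task 2 = (8 + 4·12 + 16)/6 = 72/6 = 12; σ²_Task 2 = ((16−8)/6)² = 1.778
te_Task 3 = (7 + 4·11 + 15)/6 = 66/6 = 11; σ²_Task 3 = ((15−7)/6)² = 1.778
te_Task 4 = (2 + 4·5 + 14)/6 = 36/6 = 6; σ²_Task 4 = ((14−2)/6)² = 4.000
te_Task 5 = (9 + 4·14 + 25)/6 = 90/6 = 15; σ²_Task 5 = ((25−9)/6)² = 7.111
te_Task 6 = (2 + 4·6 + 10)/6 = 36/6 = 6; σ²_Task 6 = ((10−2)/6)² = 1.778
te_Task 7 = (7 + 4·13 + 19)/6 = 78/6 = 13; σ²_Task 7 = ((19−7)/6)² = 4.000

Forward pass:
ES_Task 1 = 0; EF_Task 1 = 6
ES_Task 2 = 0; EF_Task 2 = 12
ES_Task 3 = 12; EF_Task 3 = 12+11 = 23
ES_Task 4 = max(EF_Task 1=6, EF_Task 2=12) = 12; EF_Task 4 = 12+6 = 18
ES_Task 5 = 23; EF_Task 5 = 23+15 = 38
ES_Task 6 = 18; EF_Task 6 = 18+6 = 24
ES_Task 7 = max(EF_Task 1=6, EF_Task 5=38, EF_Task 6=24) = 38; EF_Task 7 = 38+13 = 51
Expected project duration μ = 51 weeks. Critical path: Task 2 → Task 3 → Task 5 → Task 7.

Variances on critical path: σ²_Task 2=1.778, σ²_Task 3=1.778, σ²_Task 5=7.111, σ²_Task 7=4.000.
Largest is σ²_Task 5 = 7.111.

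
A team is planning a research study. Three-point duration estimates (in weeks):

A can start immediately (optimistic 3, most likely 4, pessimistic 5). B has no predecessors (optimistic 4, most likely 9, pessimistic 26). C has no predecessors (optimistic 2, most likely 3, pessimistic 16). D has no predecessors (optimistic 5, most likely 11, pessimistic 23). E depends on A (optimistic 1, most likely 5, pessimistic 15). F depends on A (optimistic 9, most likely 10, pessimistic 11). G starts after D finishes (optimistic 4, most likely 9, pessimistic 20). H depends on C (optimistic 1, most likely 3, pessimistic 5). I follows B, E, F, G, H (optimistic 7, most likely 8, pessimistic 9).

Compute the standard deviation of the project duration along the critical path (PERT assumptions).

4.03 weeks

te_A = (3 + 4·4 + 5)/6 = 24/6 = 4; σ²_A = ((5−3)/6)² = 0.111
te_B = (4 + 4·9 + 26)/6 = 66/6 = 11; σ²_B = ((26−4)/6)² = 13.444
te_C = (2 + 4·3 + 16)/6 = 30/6 = 5; σ²_C = ((16−2)/6)² = 5.444
te_D = (5 + 4·11 + 23)/6 = 72/6 = 12; σ²_D = ((23−5)/6)² = 9.000
te_E = (1 + 4·5 + 15)/6 = 36/6 = 6; σ²_E = ((15−1)/6)² = 5.444
te_F = (9 + 4·10 + 11)/6 = 60/6 = 10; σ²_F = ((11−9)/6)² = 0.111
te_G = (4 + 4·9 + 20)/6 = 60/6 = 10; σ²_G = ((20−4)/6)² = 7.111
te_H = (1 + 4·3 + 5)/6 = 18/6 = 3; σ²_H = ((5−1)/6)² = 0.444
te_I = (7 + 4·8 + 9)/6 = 48/6 = 8; σ²_I = ((9−7)/6)² = 0.111

Forward pass:
ES_A = 0; EF_A = 4
ES_B = 0; EF_B = 11
ES_C = 0; EF_C = 5
ES_D = 0; EF_D = 12
ES_E = 4; EF_E = 4+6 = 10
ES_F = 4; EF_F = 4+10 = 14
ES_G = 12; EF_G = 12+10 = 22
ES_H = 5; EF_H = 5+3 = 8
ES_I = max(EF_B=11, EF_E=10, EF_F=14, EF_G=22, EF_H=8) = 22; EF_I = 22+8 = 30
Expected project duration μ = 30 weeks. Critical path: D → G → I.

Variance along critical path = 9.000 + 7.111 + 0.111 = 16.222
σ = √16.222 = 4.028 weeks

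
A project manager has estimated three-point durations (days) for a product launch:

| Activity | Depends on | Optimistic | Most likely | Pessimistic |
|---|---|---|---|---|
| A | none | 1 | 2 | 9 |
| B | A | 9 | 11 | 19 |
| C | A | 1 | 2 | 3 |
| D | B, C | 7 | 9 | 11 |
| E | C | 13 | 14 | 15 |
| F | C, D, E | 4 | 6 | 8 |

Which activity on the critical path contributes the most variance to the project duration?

B

te_A = (1 + 4·2 + 9)/6 = 18/6 = 3; σ²_A = ((9−1)/6)² = 1.778
te_B = (9 + 4·11 + 19)/6 = 72/6 = 12; σ²_B = ((19−9)/6)² = 2.778
te_C = (1 + 4·2 + 3)/6 = 12/6 = 2; σ²_C = ((3−1)/6)² = 0.111
te_D = (7 + 4·9 + 11)/6 = 54/6 = 9; σ²_D = ((11−7)/6)² = 0.444
te_E = (13 + 4·14 + 15)/6 = 84/6 = 14; σ²_E = ((15−13)/6)² = 0.111
te_F = (4 + 4·6 + 8)/6 = 36/6 = 6; σ²_F = ((8−4)/6)² = 0.444

Forward pass:
ES_A = 0; EF_A = 3
ES_B = 3; EF_B = 3+12 = 15
ES_C = 3; EF_C = 3+2 = 5
ES_D = max(EF_B=15, EF_C=5) = 15; EF_D = 15+9 = 24
ES_E = 5; EF_E = 5+14 = 19
ES_F = max(EF_C=5, EF_D=24, EF_E=19) = 24; EF_F = 24+6 = 30
Expected project duration μ = 30 days. Critical path: A → B → D → F.

Variances on critical path: σ²_A=1.778, σ²_B=2.778, σ²_D=0.444, σ²_F=0.444.
Largest is σ²_B = 2.778.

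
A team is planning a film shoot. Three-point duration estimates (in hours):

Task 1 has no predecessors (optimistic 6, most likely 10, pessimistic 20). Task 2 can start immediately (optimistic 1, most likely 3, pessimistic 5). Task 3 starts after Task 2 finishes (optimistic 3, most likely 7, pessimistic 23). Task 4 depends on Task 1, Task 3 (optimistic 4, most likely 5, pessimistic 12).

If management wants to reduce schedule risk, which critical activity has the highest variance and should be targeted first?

te_Task 1 = (6 + 4·10 + 20)/6 = 66/6 = 11; σ²_Task 1 = ((20−6)/6)² = 5.444
te_Task 2 = (1 + 4·3 + 5)/6 = 18/6 = 3; σ²_Task 2 = ((5−1)/6)² = 0.444
te_Task 3 = (3 + 4·7 + 23)/6 = 54/6 = 9; σ²_Task 3 = ((23−3)/6)² = 11.111
te_Task 4 = (4 + 4·5 + 12)/6 = 36/6 = 6; σ²_Task 4 = ((12−4)/6)² = 1.778

Forward pass:
ES_Task 1 = 0; EF_Task 1 = 11
ES_Task 2 = 0; EF_Task 2 = 3
ES_Task 3 = 3; EF_Task 3 = 3+9 = 12
ES_Task 4 = max(EF_Task 1=11, EF_Task 3=12) = 12; EF_Task 4 = 12+6 = 18
Expected project duration μ = 18 hours. Critical path: Task 2 → Task 3 → Task 4.

Variances on critical path: σ²_Task 2=0.444, σ²_Task 3=11.111, σ²_Task 4=1.778.
Largest is σ²_Task 3 = 11.111.

Task 3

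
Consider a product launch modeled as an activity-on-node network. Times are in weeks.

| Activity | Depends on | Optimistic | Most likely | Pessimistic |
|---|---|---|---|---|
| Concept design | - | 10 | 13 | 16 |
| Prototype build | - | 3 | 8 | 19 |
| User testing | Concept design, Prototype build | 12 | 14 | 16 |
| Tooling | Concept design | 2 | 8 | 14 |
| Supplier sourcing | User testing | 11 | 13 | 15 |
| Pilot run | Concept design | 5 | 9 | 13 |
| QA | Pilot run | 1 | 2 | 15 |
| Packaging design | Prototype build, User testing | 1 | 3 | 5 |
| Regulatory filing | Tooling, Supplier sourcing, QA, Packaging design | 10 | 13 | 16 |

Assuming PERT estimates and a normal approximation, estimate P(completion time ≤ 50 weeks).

0.039

te_Concept design = (10 + 4·13 + 16)/6 = 78/6 = 13; σ²_Concept design = ((16−10)/6)² = 1.000
te_Prototype build = (3 + 4·8 + 19)/6 = 54/6 = 9; σ²_Prototype build = ((19−3)/6)² = 7.111
te_User testing = (12 + 4·14 + 16)/6 = 84/6 = 14; σ²_User testing = ((16−12)/6)² = 0.444
te_Tooling = (2 + 4·8 + 14)/6 = 48/6 = 8; σ²_Tooling = ((14−2)/6)² = 4.000
te_Supplier sourcing = (11 + 4·13 + 15)/6 = 78/6 = 13; σ²_Supplier sourcing = ((15−11)/6)² = 0.444
te_Pilot run = (5 + 4·9 + 13)/6 = 54/6 = 9; σ²_Pilot run = ((13−5)/6)² = 1.778
te_QA = (1 + 4·2 + 15)/6 = 24/6 = 4; σ²_QA = ((15−1)/6)² = 5.444
te_Packaging design = (1 + 4·3 + 5)/6 = 18/6 = 3; σ²_Packaging design = ((5−1)/6)² = 0.444
te_Regulatory filing = (10 + 4·13 + 16)/6 = 78/6 = 13; σ²_Regulatory filing = ((16−10)/6)² = 1.000

Forward pass:
ES_Concept design = 0; EF_Concept design = 13
ES_Prototype build = 0; EF_Prototype build = 9
ES_User testing = max(EF_Concept design=13, EF_Prototype build=9) = 13; EF_User testing = 13+14 = 27
ES_Tooling = 13; EF_Tooling = 13+8 = 21
ES_Supplier sourcing = 27; EF_Supplier sourcing = 27+13 = 40
ES_Pilot run = 13; EF_Pilot run = 13+9 = 22
ES_QA = 22; EF_QA = 22+4 = 26
ES_Packaging design = max(EF_Prototype build=9, EF_User testing=27) = 27; EF_Packaging design = 27+3 = 30
ES_Regulatory filing = max(EF_Tooling=21, EF_Supplier sourcing=40, EF_QA=26, EF_Packaging design=30) = 40; EF_Regulatory filing = 40+13 = 53
Expected project duration μ = 53 weeks. Critical path: Concept design → User testing → Supplier sourcing → Regulatory filing.

Variance along critical path = 1.000 + 0.444 + 0.444 + 1.000 = 2.889; σ = √2.889 = 1.700 weeks.
Z = (50 − 53) / 1.700 = -1.765
P(T ≤ 50) = Φ(-1.765) ≈ 0.039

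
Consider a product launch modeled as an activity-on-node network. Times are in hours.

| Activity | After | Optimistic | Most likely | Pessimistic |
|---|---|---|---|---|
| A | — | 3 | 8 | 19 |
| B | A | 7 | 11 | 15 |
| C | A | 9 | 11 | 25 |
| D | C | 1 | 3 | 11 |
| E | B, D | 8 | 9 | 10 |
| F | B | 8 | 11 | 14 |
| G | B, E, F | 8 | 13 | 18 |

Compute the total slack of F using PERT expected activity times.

te_A = (3 + 4·8 + 19)/6 = 54/6 = 9
te_B = (7 + 4·11 + 15)/6 = 66/6 = 11
te_C = (9 + 4·11 + 25)/6 = 78/6 = 13
te_D = (1 + 4·3 + 11)/6 = 24/6 = 4
te_E = (8 + 4·9 + 10)/6 = 54/6 = 9
te_F = (8 + 4·11 + 14)/6 = 66/6 = 11
te_G = (8 + 4·13 + 18)/6 = 78/6 = 13

Forward pass:
ES_A = 0; EF_A = 9
ES_B = 9; EF_B = 9+11 = 20
ES_C = 9; EF_C = 9+13 = 22
ES_D = 22; EF_D = 22+4 = 26
ES_E = max(EF_B=20, EF_D=26) = 26; EF_E = 26+9 = 35
ES_F = 20; EF_F = 20+11 = 31
ES_G = max(EF_B=20, EF_E=35, EF_F=31) = 35; EF_G = 35+13 = 48
Expected project duration μ = 48 hours. Critical path: A → C → D → E → G.

Backward pass:
LF_G = 48; LS_G = 48−13 = 35
LF_F = LS_G = 35; LS_F = 35−11 = 24
LF_E = LS_G = 35; LS_E = 35−9 = 26
LF_D = LS_E = 26; LS_D = 26−4 = 22
LF_C = LS_D = 22; LS_C = 22−13 = 9
LF_B = min(LS_E=26, LS_F=24, LS_G=35) = 24; LS_B = 24−11 = 13
LF_A = min(LS_B=13, LS_C=9) = 9; LS_A = 9−9 = 0
Slack_F = LS_F − ES_F = 24 − 20 = 4

4 hours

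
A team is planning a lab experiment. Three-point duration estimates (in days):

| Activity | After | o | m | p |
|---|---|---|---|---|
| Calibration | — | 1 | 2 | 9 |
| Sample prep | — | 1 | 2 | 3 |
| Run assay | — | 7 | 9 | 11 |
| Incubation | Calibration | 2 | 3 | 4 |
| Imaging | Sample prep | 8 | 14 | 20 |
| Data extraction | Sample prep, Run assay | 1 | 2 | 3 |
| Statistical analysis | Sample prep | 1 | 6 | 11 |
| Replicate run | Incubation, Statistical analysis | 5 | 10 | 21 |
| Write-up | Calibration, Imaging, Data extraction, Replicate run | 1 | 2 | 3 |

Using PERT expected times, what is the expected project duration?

te_Calibration = (1 + 4·2 + 9)/6 = 18/6 = 3
te_Sample prep = (1 + 4·2 + 3)/6 = 12/6 = 2
te_Run assay = (7 + 4·9 + 11)/6 = 54/6 = 9
te_Incubation = (2 + 4·3 + 4)/6 = 18/6 = 3
te_Imaging = (8 + 4·14 + 20)/6 = 84/6 = 14
te_Data extraction = (1 + 4·2 + 3)/6 = 12/6 = 2
te_Statistical analysis = (1 + 4·6 + 11)/6 = 36/6 = 6
te_Replicate run = (5 + 4·10 + 21)/6 = 66/6 = 11
te_Write-up = (1 + 4·2 + 3)/6 = 12/6 = 2

Forward pass:
ES_Calibration = 0; EF_Calibration = 3
ES_Sample prep = 0; EF_Sample prep = 2
ES_Run assay = 0; EF_Run assay = 9
ES_Incubation = 3; EF_Incubation = 3+3 = 6
ES_Imaging = 2; EF_Imaging = 2+14 = 16
ES_Data extraction = max(EF_Sample prep=2, EF_Run assay=9) = 9; EF_Data extraction = 9+2 = 11
ES_Statistical analysis = 2; EF_Statistical analysis = 2+6 = 8
ES_Replicate run = max(EF_Incubation=6, EF_Statistical analysis=8) = 8; EF_Replicate run = 8+11 = 19
ES_Write-up = max(EF_Calibration=3, EF_Imaging=16, EF_Data extraction=11, EF_Replicate run=19) = 19; EF_Write-up = 19+2 = 21
Expected project duration μ = 21 days. Critical path: Sample prep → Statistical analysis → Replicate run → Write-up.

21 days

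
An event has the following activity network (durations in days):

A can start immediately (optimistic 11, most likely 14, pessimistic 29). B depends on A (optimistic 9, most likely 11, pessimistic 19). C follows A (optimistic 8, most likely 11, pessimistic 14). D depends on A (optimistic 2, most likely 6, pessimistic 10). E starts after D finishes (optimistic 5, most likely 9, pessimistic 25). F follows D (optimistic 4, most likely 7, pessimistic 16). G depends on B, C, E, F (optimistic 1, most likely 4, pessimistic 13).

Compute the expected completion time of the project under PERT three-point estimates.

38 days

te_A = (11 + 4·14 + 29)/6 = 96/6 = 16
te_B = (9 + 4·11 + 19)/6 = 72/6 = 12
te_C = (8 + 4·11 + 14)/6 = 66/6 = 11
te_D = (2 + 4·6 + 10)/6 = 36/6 = 6
te_E = (5 + 4·9 + 25)/6 = 66/6 = 11
te_F = (4 + 4·7 + 16)/6 = 48/6 = 8
te_G = (1 + 4·4 + 13)/6 = 30/6 = 5

Forward pass:
ES_A = 0; EF_A = 16
ES_B = 16; EF_B = 16+12 = 28
ES_C = 16; EF_C = 16+11 = 27
ES_D = 16; EF_D = 16+6 = 22
ES_E = 22; EF_E = 22+11 = 33
ES_F = 22; EF_F = 22+8 = 30
ES_G = max(EF_B=28, EF_C=27, EF_E=33, EF_F=30) = 33; EF_G = 33+5 = 38
Expected project duration μ = 38 days. Critical path: A → D → E → G.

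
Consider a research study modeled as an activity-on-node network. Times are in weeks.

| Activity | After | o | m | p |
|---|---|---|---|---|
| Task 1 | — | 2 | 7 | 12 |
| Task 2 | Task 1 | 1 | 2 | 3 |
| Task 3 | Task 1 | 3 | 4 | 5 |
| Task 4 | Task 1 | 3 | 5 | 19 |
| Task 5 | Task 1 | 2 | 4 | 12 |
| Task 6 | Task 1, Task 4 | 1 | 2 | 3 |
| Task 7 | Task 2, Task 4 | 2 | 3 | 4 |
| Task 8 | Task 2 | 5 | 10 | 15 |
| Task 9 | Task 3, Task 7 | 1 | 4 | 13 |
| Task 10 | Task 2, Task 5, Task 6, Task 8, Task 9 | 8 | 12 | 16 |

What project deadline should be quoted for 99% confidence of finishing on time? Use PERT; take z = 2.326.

te_Task 1 = (2 + 4·7 + 12)/6 = 42/6 = 7; σ²_Task 1 = ((12−2)/6)² = 2.778
te_Task 2 = (1 + 4·2 + 3)/6 = 12/6 = 2; σ²_Task 2 = ((3−1)/6)² = 0.111
te_Task 3 = (3 + 4·4 + 5)/6 = 24/6 = 4; σ²_Task 3 = ((5−3)/6)² = 0.111
te_Task 4 = (3 + 4·5 + 19)/6 = 42/6 = 7; σ²_Task 4 = ((19−3)/6)² = 7.111
te_Task 5 = (2 + 4·4 + 12)/6 = 30/6 = 5; σ²_Task 5 = ((12−2)/6)² = 2.778
te_Task 6 = (1 + 4·2 + 3)/6 = 12/6 = 2; σ²_Task 6 = ((3−1)/6)² = 0.111
te_Task 7 = (2 + 4·3 + 4)/6 = 18/6 = 3; σ²_Task 7 = ((4−2)/6)² = 0.111
te_Task 8 = (5 + 4·10 + 15)/6 = 60/6 = 10; σ²_Task 8 = ((15−5)/6)² = 2.778
te_Task 9 = (1 + 4·4 + 13)/6 = 30/6 = 5; σ²_Task 9 = ((13−1)/6)² = 4.000
te_Task 10 = (8 + 4·12 + 16)/6 = 72/6 = 12; σ²_Task 10 = ((16−8)/6)² = 1.778

Forward pass:
ES_Task 1 = 0; EF_Task 1 = 7
ES_Task 2 = 7; EF_Task 2 = 7+2 = 9
ES_Task 3 = 7; EF_Task 3 = 7+4 = 11
ES_Task 4 = 7; EF_Task 4 = 7+7 = 14
ES_Task 5 = 7; EF_Task 5 = 7+5 = 12
ES_Task 6 = max(EF_Task 1=7, EF_Task 4=14) = 14; EF_Task 6 = 14+2 = 16
ES_Task 7 = max(EF_Task 2=9, EF_Task 4=14) = 14; EF_Task 7 = 14+3 = 17
ES_Task 8 = 9; EF_Task 8 = 9+10 = 19
ES_Task 9 = max(EF_Task 3=11, EF_Task 7=17) = 17; EF_Task 9 = 17+5 = 22
ES_Task 10 = max(EF_Task 2=9, EF_Task 5=12, EF_Task 6=16, EF_Task 8=19, EF_Task 9=22) = 22; EF_Task 10 = 22+12 = 34
Expected project duration μ = 34 weeks. Critical path: Task 1 → Task 4 → Task 7 → Task 9 → Task 10.

Variance along critical path = 2.778 + 7.111 + 0.111 + 4.000 + 1.778 = 15.778; σ = 3.972 weeks.
D = μ + z·σ = 34 + 2.326·3.972 = 43.2 weeks

43.2 weeks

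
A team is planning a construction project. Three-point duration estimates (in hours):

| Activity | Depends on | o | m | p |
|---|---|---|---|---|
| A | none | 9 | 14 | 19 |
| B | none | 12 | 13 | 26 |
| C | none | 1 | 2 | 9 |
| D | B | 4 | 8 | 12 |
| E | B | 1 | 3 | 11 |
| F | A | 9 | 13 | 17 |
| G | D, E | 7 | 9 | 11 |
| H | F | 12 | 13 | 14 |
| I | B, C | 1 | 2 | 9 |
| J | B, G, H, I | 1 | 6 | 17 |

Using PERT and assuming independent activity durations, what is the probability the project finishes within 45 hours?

te_A = (9 + 4·14 + 19)/6 = 84/6 = 14; σ²_A = ((19−9)/6)² = 2.778
te_B = (12 + 4·13 + 26)/6 = 90/6 = 15; σ²_B = ((26−12)/6)² = 5.444
te_C = (1 + 4·2 + 9)/6 = 18/6 = 3; σ²_C = ((9−1)/6)² = 1.778
te_D = (4 + 4·8 + 12)/6 = 48/6 = 8; σ²_D = ((12−4)/6)² = 1.778
te_E = (1 + 4·3 + 11)/6 = 24/6 = 4; σ²_E = ((11−1)/6)² = 2.778
te_F = (9 + 4·13 + 17)/6 = 78/6 = 13; σ²_F = ((17−9)/6)² = 1.778
te_G = (7 + 4·9 + 11)/6 = 54/6 = 9; σ²_G = ((11−7)/6)² = 0.444
te_H = (12 + 4·13 + 14)/6 = 78/6 = 13; σ²_H = ((14−12)/6)² = 0.111
te_I = (1 + 4·2 + 9)/6 = 18/6 = 3; σ²_I = ((9−1)/6)² = 1.778
te_J = (1 + 4·6 + 17)/6 = 42/6 = 7; σ²_J = ((17−1)/6)² = 7.111

Forward pass:
ES_A = 0; EF_A = 14
ES_B = 0; EF_B = 15
ES_C = 0; EF_C = 3
ES_D = 15; EF_D = 15+8 = 23
ES_E = 15; EF_E = 15+4 = 19
ES_F = 14; EF_F = 14+13 = 27
ES_G = max(EF_D=23, EF_E=19) = 23; EF_G = 23+9 = 32
ES_H = 27; EF_H = 27+13 = 40
ES_I = max(EF_B=15, EF_C=3) = 15; EF_I = 15+3 = 18
ES_J = max(EF_B=15, EF_G=32, EF_H=40, EF_I=18) = 40; EF_J = 40+7 = 47
Expected project duration μ = 47 hours. Critical path: A → F → H → J.

Variance along critical path = 2.778 + 1.778 + 0.111 + 7.111 = 11.778; σ = √11.778 = 3.432 hours.
Z = (45 − 47) / 3.432 = -0.583
P(T ≤ 45) = Φ(-0.583) ≈ 0.280

0.280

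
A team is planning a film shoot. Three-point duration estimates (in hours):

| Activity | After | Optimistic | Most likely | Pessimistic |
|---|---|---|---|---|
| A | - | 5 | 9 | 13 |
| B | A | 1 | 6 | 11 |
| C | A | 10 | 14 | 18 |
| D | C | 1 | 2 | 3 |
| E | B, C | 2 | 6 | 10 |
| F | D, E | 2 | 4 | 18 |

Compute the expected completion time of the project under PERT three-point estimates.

35 hours

te_A = (5 + 4·9 + 13)/6 = 54/6 = 9
te_B = (1 + 4·6 + 11)/6 = 36/6 = 6
te_C = (10 + 4·14 + 18)/6 = 84/6 = 14
te_D = (1 + 4·2 + 3)/6 = 12/6 = 2
te_E = (2 + 4·6 + 10)/6 = 36/6 = 6
te_F = (2 + 4·4 + 18)/6 = 36/6 = 6

Forward pass:
ES_A = 0; EF_A = 9
ES_B = 9; EF_B = 9+6 = 15
ES_C = 9; EF_C = 9+14 = 23
ES_D = 23; EF_D = 23+2 = 25
ES_E = max(EF_B=15, EF_C=23) = 23; EF_E = 23+6 = 29
ES_F = max(EF_D=25, EF_E=29) = 29; EF_F = 29+6 = 35
Expected project duration μ = 35 hours. Critical path: A → C → E → F.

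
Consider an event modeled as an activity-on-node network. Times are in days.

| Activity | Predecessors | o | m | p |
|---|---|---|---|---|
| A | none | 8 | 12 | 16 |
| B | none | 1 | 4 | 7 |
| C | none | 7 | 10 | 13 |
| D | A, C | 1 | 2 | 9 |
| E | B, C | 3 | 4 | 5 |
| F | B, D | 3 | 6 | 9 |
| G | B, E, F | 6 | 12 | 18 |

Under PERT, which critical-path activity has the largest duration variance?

G

te_A = (8 + 4·12 + 16)/6 = 72/6 = 12; σ²_A = ((16−8)/6)² = 1.778
te_B = (1 + 4·4 + 7)/6 = 24/6 = 4; σ²_B = ((7−1)/6)² = 1.000
te_C = (7 + 4·10 + 13)/6 = 60/6 = 10; σ²_C = ((13−7)/6)² = 1.000
te_D = (1 + 4·2 + 9)/6 = 18/6 = 3; σ²_D = ((9−1)/6)² = 1.778
te_E = (3 + 4·4 + 5)/6 = 24/6 = 4; σ²_E = ((5−3)/6)² = 0.111
te_F = (3 + 4·6 + 9)/6 = 36/6 = 6; σ²_F = ((9−3)/6)² = 1.000
te_G = (6 + 4·12 + 18)/6 = 72/6 = 12; σ²_G = ((18−6)/6)² = 4.000

Forward pass:
ES_A = 0; EF_A = 12
ES_B = 0; EF_B = 4
ES_C = 0; EF_C = 10
ES_D = max(EF_A=12, EF_C=10) = 12; EF_D = 12+3 = 15
ES_E = max(EF_B=4, EF_C=10) = 10; EF_E = 10+4 = 14
ES_F = max(EF_B=4, EF_D=15) = 15; EF_F = 15+6 = 21
ES_G = max(EF_B=4, EF_E=14, EF_F=21) = 21; EF_G = 21+12 = 33
Expected project duration μ = 33 days. Critical path: A → D → F → G.

Variances on critical path: σ²_A=1.778, σ²_D=1.778, σ²_F=1.000, σ²_G=4.000.
Largest is σ²_G = 4.000.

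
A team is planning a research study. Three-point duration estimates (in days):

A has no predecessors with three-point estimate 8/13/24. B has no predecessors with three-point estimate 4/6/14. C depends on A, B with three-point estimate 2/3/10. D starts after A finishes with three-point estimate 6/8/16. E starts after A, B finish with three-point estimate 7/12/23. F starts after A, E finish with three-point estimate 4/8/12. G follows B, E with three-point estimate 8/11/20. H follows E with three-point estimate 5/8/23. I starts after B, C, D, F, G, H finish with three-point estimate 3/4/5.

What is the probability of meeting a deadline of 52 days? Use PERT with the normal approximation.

te_A = (8 + 4·13 + 24)/6 = 84/6 = 14; σ²_A = ((24−8)/6)² = 7.111
te_B = (4 + 4·6 + 14)/6 = 42/6 = 7; σ²_B = ((14−4)/6)² = 2.778
te_C = (2 + 4·3 + 10)/6 = 24/6 = 4; σ²_C = ((10−2)/6)² = 1.778
te_D = (6 + 4·8 + 16)/6 = 54/6 = 9; σ²_D = ((16−6)/6)² = 2.778
te_E = (7 + 4·12 + 23)/6 = 78/6 = 13; σ²_E = ((23−7)/6)² = 7.111
te_F = (4 + 4·8 + 12)/6 = 48/6 = 8; σ²_F = ((12−4)/6)² = 1.778
te_G = (8 + 4·11 + 20)/6 = 72/6 = 12; σ²_G = ((20−8)/6)² = 4.000
te_H = (5 + 4·8 + 23)/6 = 60/6 = 10; σ²_H = ((23−5)/6)² = 9.000
te_I = (3 + 4·4 + 5)/6 = 24/6 = 4; σ²_I = ((5−3)/6)² = 0.111

Forward pass:
ES_A = 0; EF_A = 14
ES_B = 0; EF_B = 7
ES_C = max(EF_A=14, EF_B=7) = 14; EF_C = 14+4 = 18
ES_D = 14; EF_D = 14+9 = 23
ES_E = max(EF_A=14, EF_B=7) = 14; EF_E = 14+13 = 27
ES_F = max(EF_A=14, EF_E=27) = 27; EF_F = 27+8 = 35
ES_G = max(EF_B=7, EF_E=27) = 27; EF_G = 27+12 = 39
ES_H = 27; EF_H = 27+10 = 37
ES_I = max(EF_B=7, EF_C=18, EF_D=23, EF_F=35, EF_G=39, EF_H=37) = 39; EF_I = 39+4 = 43
Expected project duration μ = 43 days. Critical path: A → E → G → I.

Variance along critical path = 7.111 + 7.111 + 4.000 + 0.111 = 18.333; σ = √18.333 = 4.282 days.
Z = (52 − 43) / 4.282 = 2.102
P(T ≤ 52) = Φ(2.102) ≈ 0.982

0.982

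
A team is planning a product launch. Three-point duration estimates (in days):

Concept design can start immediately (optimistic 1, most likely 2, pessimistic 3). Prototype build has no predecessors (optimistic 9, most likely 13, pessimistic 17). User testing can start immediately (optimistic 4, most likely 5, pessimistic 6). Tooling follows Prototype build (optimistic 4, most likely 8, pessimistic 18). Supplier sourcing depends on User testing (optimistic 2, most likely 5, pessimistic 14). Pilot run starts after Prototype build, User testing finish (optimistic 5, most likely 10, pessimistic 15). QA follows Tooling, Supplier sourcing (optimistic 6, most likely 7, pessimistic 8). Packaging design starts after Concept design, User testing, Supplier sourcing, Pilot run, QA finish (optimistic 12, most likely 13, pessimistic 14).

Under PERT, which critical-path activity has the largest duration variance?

te_Concept design = (1 + 4·2 + 3)/6 = 12/6 = 2; σ²_Concept design = ((3−1)/6)² = 0.111
te_Prototype build = (9 + 4·13 + 17)/6 = 78/6 = 13; σ²_Prototype build = ((17−9)/6)² = 1.778
te_User testing = (4 + 4·5 + 6)/6 = 30/6 = 5; σ²_User testing = ((6−4)/6)² = 0.111
te_Tooling = (4 + 4·8 + 18)/6 = 54/6 = 9; σ²_Tooling = ((18−4)/6)² = 5.444
te_Supplier sourcing = (2 + 4·5 + 14)/6 = 36/6 = 6; σ²_Supplier sourcing = ((14−2)/6)² = 4.000
te_Pilot run = (5 + 4·10 + 15)/6 = 60/6 = 10; σ²_Pilot run = ((15−5)/6)² = 2.778
te_QA = (6 + 4·7 + 8)/6 = 42/6 = 7; σ²_QA = ((8−6)/6)² = 0.111
te_Packaging design = (12 + 4·13 + 14)/6 = 78/6 = 13; σ²_Packaging design = ((14−12)/6)² = 0.111

Forward pass:
ES_Concept design = 0; EF_Concept design = 2
ES_Prototype build = 0; EF_Prototype build = 13
ES_User testing = 0; EF_User testing = 5
ES_Tooling = 13; EF_Tooling = 13+9 = 22
ES_Supplier sourcing = 5; EF_Supplier sourcing = 5+6 = 11
ES_Pilot run = max(EF_Prototype build=13, EF_User testing=5) = 13; EF_Pilot run = 13+10 = 23
ES_QA = max(EF_Tooling=22, EF_Supplier sourcing=11) = 22; EF_QA = 22+7 = 29
ES_Packaging design = max(EF_Concept design=2, EF_User testing=5, EF_Supplier sourcing=11, EF_Pilot run=23, EF_QA=29) = 29; EF_Packaging design = 29+13 = 42
Expected project duration μ = 42 days. Critical path: Prototype build → Tooling → QA → Packaging design.

Variances on critical path: σ²_Prototype build=1.778, σ²_Tooling=5.444, σ²_QA=0.111, σ²_Packaging design=0.111.
Largest is σ²_Tooling = 5.444.

Tooling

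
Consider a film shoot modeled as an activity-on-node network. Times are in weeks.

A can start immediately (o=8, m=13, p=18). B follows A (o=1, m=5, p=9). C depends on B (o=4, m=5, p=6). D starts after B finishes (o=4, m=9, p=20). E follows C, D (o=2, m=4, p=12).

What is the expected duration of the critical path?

te_A = (8 + 4·13 + 18)/6 = 78/6 = 13
te_B = (1 + 4·5 + 9)/6 = 30/6 = 5
te_C = (4 + 4·5 + 6)/6 = 30/6 = 5
te_D = (4 + 4·9 + 20)/6 = 60/6 = 10
te_E = (2 + 4·4 + 12)/6 = 30/6 = 5

Forward pass:
ES_A = 0; EF_A = 13
ES_B = 13; EF_B = 13+5 = 18
ES_C = 18; EF_C = 18+5 = 23
ES_D = 18; EF_D = 18+10 = 28
ES_E = max(EF_C=23, EF_D=28) = 28; EF_E = 28+5 = 33
Expected project duration μ = 33 weeks. Critical path: A → B → D → E.

33 weeks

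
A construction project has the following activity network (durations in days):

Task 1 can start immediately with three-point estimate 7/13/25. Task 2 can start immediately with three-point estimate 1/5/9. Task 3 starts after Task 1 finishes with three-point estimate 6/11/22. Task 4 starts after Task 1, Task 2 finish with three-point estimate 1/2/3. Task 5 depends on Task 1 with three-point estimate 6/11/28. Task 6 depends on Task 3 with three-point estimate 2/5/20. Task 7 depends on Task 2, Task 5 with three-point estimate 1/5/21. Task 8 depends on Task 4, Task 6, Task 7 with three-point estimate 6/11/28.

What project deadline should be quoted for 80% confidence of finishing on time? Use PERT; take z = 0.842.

te_Task 1 = (7 + 4·13 + 25)/6 = 84/6 = 14; σ²_Task 1 = ((25−7)/6)² = 9.000
te_Task 2 = (1 + 4·5 + 9)/6 = 30/6 = 5; σ²_Task 2 = ((9−1)/6)² = 1.778
te_Task 3 = (6 + 4·11 + 22)/6 = 72/6 = 12; σ²_Task 3 = ((22−6)/6)² = 7.111
te_Task 4 = (1 + 4·2 + 3)/6 = 12/6 = 2; σ²_Task 4 = ((3−1)/6)² = 0.111
te_Task 5 = (6 + 4·11 + 28)/6 = 78/6 = 13; σ²_Task 5 = ((28−6)/6)² = 13.444
te_Task 6 = (2 + 4·5 + 20)/6 = 42/6 = 7; σ²_Task 6 = ((20−2)/6)² = 9.000
te_Task 7 = (1 + 4·5 + 21)/6 = 42/6 = 7; σ²_Task 7 = ((21−1)/6)² = 11.111
te_Task 8 = (6 + 4·11 + 28)/6 = 78/6 = 13; σ²_Task 8 = ((28−6)/6)² = 13.444

Forward pass:
ES_Task 1 = 0; EF_Task 1 = 14
ES_Task 2 = 0; EF_Task 2 = 5
ES_Task 3 = 14; EF_Task 3 = 14+12 = 26
ES_Task 4 = max(EF_Task 1=14, EF_Task 2=5) = 14; EF_Task 4 = 14+2 = 16
ES_Task 5 = 14; EF_Task 5 = 14+13 = 27
ES_Task 6 = 26; EF_Task 6 = 26+7 = 33
ES_Task 7 = max(EF_Task 2=5, EF_Task 5=27) = 27; EF_Task 7 = 27+7 = 34
ES_Task 8 = max(EF_Task 4=16, EF_Task 6=33, EF_Task 7=34) = 34; EF_Task 8 = 34+13 = 47
Expected project duration μ = 47 days. Critical path: Task 1 → Task 5 → Task 7 → Task 8.

Variance along critical path = 9.000 + 13.444 + 11.111 + 13.444 = 47.000; σ = 6.856 days.
D = μ + z·σ = 47 + 0.842·6.856 = 52.8 days

52.8 days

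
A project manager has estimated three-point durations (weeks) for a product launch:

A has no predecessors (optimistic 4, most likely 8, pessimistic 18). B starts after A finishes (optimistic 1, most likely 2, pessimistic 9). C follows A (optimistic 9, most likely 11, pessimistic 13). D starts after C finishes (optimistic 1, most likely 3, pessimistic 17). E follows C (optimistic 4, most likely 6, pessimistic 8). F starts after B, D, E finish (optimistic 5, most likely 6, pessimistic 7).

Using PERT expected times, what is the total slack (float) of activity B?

te_A = (4 + 4·8 + 18)/6 = 54/6 = 9
te_B = (1 + 4·2 + 9)/6 = 18/6 = 3
te_C = (9 + 4·11 + 13)/6 = 66/6 = 11
te_D = (1 + 4·3 + 17)/6 = 30/6 = 5
te_E = (4 + 4·6 + 8)/6 = 36/6 = 6
te_F = (5 + 4·6 + 7)/6 = 36/6 = 6

Forward pass:
ES_A = 0; EF_A = 9
ES_B = 9; EF_B = 9+3 = 12
ES_C = 9; EF_C = 9+11 = 20
ES_D = 20; EF_D = 20+5 = 25
ES_E = 20; EF_E = 20+6 = 26
ES_F = max(EF_B=12, EF_D=25, EF_E=26) = 26; EF_F = 26+6 = 32
Expected project duration μ = 32 weeks. Critical path: A → C → E → F.

Backward pass:
LF_F = 32; LS_F = 32−6 = 26
LF_E = LS_F = 26; LS_E = 26−6 = 20
LF_D = LS_F = 26; LS_D = 26−5 = 21
LF_C = min(LS_D=21, LS_E=20) = 20; LS_C = 20−11 = 9
LF_B = LS_F = 26; LS_B = 26−3 = 23
LF_A = min(LS_B=23, LS_C=9) = 9; LS_A = 9−9 = 0
Slack_B = LS_B − ES_B = 23 − 9 = 14

14 weeks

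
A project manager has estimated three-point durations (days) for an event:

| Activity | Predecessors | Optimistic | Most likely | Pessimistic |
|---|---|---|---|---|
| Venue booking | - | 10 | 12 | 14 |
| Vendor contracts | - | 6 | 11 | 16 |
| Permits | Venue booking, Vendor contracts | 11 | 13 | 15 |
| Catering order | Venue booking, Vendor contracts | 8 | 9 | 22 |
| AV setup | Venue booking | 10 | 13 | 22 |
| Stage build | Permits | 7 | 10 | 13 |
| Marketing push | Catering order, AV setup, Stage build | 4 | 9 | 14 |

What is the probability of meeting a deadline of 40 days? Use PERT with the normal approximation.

0.032

te_Venue booking = (10 + 4·12 + 14)/6 = 72/6 = 12; σ²_Venue booking = ((14−10)/6)² = 0.444
te_Vendor contracts = (6 + 4·11 + 16)/6 = 66/6 = 11; σ²_Vendor contracts = ((16−6)/6)² = 2.778
te_Permits = (11 + 4·13 + 15)/6 = 78/6 = 13; σ²_Permits = ((15−11)/6)² = 0.444
te_Catering order = (8 + 4·9 + 22)/6 = 66/6 = 11; σ²_Catering order = ((22−8)/6)² = 5.444
te_AV setup = (10 + 4·13 + 22)/6 = 84/6 = 14; σ²_AV setup = ((22−10)/6)² = 4.000
te_Stage build = (7 + 4·10 + 13)/6 = 60/6 = 10; σ²_Stage build = ((13−7)/6)² = 1.000
te_Marketing push = (4 + 4·9 + 14)/6 = 54/6 = 9; σ²_Marketing push = ((14−4)/6)² = 2.778

Forward pass:
ES_Venue booking = 0; EF_Venue booking = 12
ES_Vendor contracts = 0; EF_Vendor contracts = 11
ES_Permits = max(EF_Venue booking=12, EF_Vendor contracts=11) = 12; EF_Permits = 12+13 = 25
ES_Catering order = max(EF_Venue booking=12, EF_Vendor contracts=11) = 12; EF_Catering order = 12+11 = 23
ES_AV setup = 12; EF_AV setup = 12+14 = 26
ES_Stage build = 25; EF_Stage build = 25+10 = 35
ES_Marketing push = max(EF_Catering order=23, EF_AV setup=26, EF_Stage build=35) = 35; EF_Marketing push = 35+9 = 44
Expected project duration μ = 44 days. Critical path: Venue booking → Permits → Stage build → Marketing push.

Variance along critical path = 0.444 + 0.444 + 1.000 + 2.778 = 4.667; σ = √4.667 = 2.160 days.
Z = (40 − 44) / 2.160 = -1.852
P(T ≤ 40) = Φ(-1.852) ≈ 0.032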